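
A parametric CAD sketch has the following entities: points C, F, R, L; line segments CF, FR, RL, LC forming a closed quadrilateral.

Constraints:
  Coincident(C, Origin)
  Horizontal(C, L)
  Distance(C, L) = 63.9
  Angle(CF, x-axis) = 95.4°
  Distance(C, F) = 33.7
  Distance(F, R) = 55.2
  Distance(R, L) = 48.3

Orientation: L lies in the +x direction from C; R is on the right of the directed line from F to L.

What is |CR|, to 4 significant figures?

25.38

C is at the origin; CL is horizontal with |CL| = 63.9 and L in +x, so L = (63.9, 0). CF runs at 95.4° with |CF| = 33.7, so F = (-3.171, 33.55). R is determined by |FR| = 55.2 and |RL| = 48.3 together: it lies at the intersection of circle(F, 55.2) and circle(L, 48.3). With |FL| = 74.99, the foot of the radical line on FL is 42.26 from F and the perpendicular offset is √(55.2² − 42.26²) = 35.51. Taking the right-of-FL solution: R = (18.73, -17.12).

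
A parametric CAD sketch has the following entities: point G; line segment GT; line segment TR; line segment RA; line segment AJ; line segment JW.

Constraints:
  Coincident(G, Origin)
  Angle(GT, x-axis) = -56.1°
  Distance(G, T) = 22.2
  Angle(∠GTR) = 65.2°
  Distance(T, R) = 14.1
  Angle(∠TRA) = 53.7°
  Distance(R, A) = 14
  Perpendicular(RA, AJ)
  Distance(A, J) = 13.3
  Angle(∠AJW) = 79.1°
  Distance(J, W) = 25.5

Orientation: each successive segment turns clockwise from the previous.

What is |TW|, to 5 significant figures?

19.601

G is at the origin; GT runs at -56.1° with length 22.2, so T = (12.382, -18.426). ∠GTR = 65.2° gives TR at -170.90° from the x-axis; with |TR| = 14.1, R = (-1.5406, -20.656). ∠TRA = 53.7° gives RA at 62.800° from the x-axis; with |RA| = 14.0, A = (4.8588, -8.2045). RA is perpendicular to AJ, so AJ runs at -27.200°; with |AJ| = 13.3, J = (16.688, -14.284). ∠AJW = 79.1° gives JW at -128.10° from the x-axis; with |JW| = 25.5, W = (0.95360, -34.351). Then |TW| = |W − T| = 19.601.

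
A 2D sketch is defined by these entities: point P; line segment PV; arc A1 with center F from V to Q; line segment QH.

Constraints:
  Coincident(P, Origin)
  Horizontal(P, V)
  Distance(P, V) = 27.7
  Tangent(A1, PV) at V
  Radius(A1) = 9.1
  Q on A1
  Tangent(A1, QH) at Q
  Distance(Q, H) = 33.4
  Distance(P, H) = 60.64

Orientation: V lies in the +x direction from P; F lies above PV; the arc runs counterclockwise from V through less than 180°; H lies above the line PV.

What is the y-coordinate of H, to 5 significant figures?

37.247

Checks: P.y = 0.00, V.y = 0.00 ✓; |FQ| = 9.100 ✓; ∠(FQ, QH) = 90.00° ✓; |QH| = 33.40 ✓; |PH| = 60.64 ✓.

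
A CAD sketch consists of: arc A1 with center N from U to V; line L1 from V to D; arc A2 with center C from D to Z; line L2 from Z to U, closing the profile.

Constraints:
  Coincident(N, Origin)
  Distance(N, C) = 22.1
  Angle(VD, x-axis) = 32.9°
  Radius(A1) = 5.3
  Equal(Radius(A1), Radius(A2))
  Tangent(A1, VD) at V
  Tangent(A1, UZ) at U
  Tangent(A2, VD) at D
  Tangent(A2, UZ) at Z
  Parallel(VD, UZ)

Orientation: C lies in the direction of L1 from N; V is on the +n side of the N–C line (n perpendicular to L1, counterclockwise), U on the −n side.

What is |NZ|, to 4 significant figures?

22.73

The slot axis is L1's direction at 32.9°, so u = (cos 32.9°, sin 32.9°) = (0.8396, 0.5432) and n = (−sin 32.9°, cos 32.9°) = (-0.5432, 0.8396). N is at the origin and C lies 22.1 along u from N, so C = 22.1·u = (18.56, 12.00). Tangency of A1 to both parallel lines with radius 5.3 puts V and U at N ± 5.3·n: V = (-2.879, 4.450), U = (2.879, -4.450). Equal radii place D and Z the same way about C: D = C + 5.3·n = (15.68, 16.45), Z = C − 5.3·n = (21.43, 7.554). Then |NZ| = |Z − N| = 22.73.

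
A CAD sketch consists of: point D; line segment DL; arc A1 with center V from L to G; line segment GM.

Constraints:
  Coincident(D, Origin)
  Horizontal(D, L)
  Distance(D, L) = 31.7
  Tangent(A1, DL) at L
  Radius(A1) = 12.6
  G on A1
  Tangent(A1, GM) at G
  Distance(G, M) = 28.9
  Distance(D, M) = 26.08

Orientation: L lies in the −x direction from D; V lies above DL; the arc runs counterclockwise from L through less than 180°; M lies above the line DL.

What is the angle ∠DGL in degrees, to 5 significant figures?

144.94°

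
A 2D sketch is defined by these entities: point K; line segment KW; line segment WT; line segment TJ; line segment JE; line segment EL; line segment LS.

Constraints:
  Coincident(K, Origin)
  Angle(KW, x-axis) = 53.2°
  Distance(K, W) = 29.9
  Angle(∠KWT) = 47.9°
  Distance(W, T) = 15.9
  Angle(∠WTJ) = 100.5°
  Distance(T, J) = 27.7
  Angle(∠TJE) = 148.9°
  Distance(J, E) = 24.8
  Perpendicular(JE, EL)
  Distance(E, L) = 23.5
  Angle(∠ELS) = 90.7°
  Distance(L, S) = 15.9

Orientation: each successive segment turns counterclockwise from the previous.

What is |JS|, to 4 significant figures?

25.31

K is at the origin; KW runs at 53.2° with length 29.9, so W = (17.91, 23.94). ∠KWT = 47.9° gives WT at -174.7° from the x-axis; with |WT| = 15.9, T = (2.079, 22.47). ∠WTJ = 100.5° gives TJ at -95.20° from the x-axis; with |TJ| = 27.7, J = (-0.4317, -5.113). ∠TJE = 148.9° gives JE at -64.10° from the x-axis; with |JE| = 24.8, E = (10.40, -27.42). JE ⟂ EL, so EL runs at 25.90°; with |EL| = 23.5, L = (31.54, -17.16). ∠ELS = 90.7° gives LS at 115.2° from the x-axis; with |LS| = 15.9, S = (24.77, -2.770). Then |JS| = |S − J| = 25.31.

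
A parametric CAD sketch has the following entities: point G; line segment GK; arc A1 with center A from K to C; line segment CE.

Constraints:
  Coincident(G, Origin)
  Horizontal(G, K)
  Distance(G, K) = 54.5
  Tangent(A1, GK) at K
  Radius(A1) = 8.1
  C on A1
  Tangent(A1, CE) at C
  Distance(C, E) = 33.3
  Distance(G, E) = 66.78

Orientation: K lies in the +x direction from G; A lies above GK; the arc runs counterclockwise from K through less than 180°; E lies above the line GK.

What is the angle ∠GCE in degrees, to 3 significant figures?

81.4°

Checks: G = (0.00, 0.00) ✓; |AC| = 8.100 ✓; ∠(AC, CE) = 90.00° ✓; |CE| = 33.30 ✓; |GE| = 66.78 ✓.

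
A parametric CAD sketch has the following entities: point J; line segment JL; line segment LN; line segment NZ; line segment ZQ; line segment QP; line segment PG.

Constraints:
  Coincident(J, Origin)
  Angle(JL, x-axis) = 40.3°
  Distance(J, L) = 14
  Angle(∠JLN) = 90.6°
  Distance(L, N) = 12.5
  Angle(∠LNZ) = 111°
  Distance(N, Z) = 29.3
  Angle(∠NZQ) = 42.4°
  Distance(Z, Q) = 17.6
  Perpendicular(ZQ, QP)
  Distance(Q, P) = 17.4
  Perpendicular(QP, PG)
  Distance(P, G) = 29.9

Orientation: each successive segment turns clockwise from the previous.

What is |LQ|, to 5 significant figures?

20.784

∠LNZ = 111.0° gives NZ at -118.10° from the x-axis; with |NZ| = 29.3, Z = (5.0610, -26.239). ∠NZQ = 42.4° gives ZQ at 104.30° from the x-axis; with |ZQ| = 17.6, Q = (0.71379, -9.1848). Then |LQ| = |Q − L| = 20.784.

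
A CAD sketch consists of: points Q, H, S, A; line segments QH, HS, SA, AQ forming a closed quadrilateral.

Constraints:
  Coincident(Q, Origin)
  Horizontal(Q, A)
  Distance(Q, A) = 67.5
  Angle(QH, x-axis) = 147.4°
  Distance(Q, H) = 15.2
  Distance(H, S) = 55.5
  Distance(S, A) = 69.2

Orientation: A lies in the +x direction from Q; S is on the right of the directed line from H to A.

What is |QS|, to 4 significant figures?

43.15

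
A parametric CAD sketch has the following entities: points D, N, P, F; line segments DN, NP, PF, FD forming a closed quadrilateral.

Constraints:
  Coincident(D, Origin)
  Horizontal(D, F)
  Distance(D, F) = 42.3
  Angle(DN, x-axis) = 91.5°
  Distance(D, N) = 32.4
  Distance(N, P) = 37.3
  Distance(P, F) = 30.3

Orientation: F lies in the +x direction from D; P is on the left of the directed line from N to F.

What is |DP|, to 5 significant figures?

46.952

Checks: |NP| = 37.30 ✓; |PF| = 30.30 ✓.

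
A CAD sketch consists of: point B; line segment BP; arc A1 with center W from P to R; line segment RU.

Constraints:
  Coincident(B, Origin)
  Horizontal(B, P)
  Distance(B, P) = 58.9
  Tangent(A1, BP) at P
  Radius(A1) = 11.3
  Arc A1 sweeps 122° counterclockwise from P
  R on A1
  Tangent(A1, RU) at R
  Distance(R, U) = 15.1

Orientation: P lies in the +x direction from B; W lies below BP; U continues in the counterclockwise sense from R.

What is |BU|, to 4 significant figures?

64.74

B is at the origin; BP is horizontal with |BP| = 58.9 and P on the +x side, so P = (58.90, 0.000). A1 meets BP tangentially, so WP is at right angles to BP, so W = P + (0, -11.3) = (58.90, -11.30). On A1, P sits at bearing 90° from W; a 122° counterclockwise sweep puts R at bearing 212°, so R = W + 11.3·(cos 212°, sin 212°) = (49.32, -17.29). The tangent condition forces WR to be normal to RU, so RU runs along (−sin 212°, cos 212°); with |RU| = 15.1, U = (57.32, -30.09). Then |BU| = |U − B| = 64.74.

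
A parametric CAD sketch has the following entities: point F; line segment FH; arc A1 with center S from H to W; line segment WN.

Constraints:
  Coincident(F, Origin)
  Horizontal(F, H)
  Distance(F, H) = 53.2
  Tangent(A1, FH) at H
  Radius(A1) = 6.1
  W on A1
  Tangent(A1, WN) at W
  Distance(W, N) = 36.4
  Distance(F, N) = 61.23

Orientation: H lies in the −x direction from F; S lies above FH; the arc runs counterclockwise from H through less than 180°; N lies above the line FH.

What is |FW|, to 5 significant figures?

47.455

F is at the origin; F and H share the same y with |FH| = 53.2 and H on the −x side, so H = (-53.200, 0.0000). A1 meets FH tangentially, so SH is at right angles to FH, so S = H + (0, 6.1) = (-53.200, 6.1000). Since SW ⟂ WN (tangency), |SN| = √(6.1² + 36.4²) = 36.908 regardless of where W sits on A1. So N lies on both circle(F, 61.23) and circle(S, 36.908); the above-FH intersection is N = (-44.569, 41.984). W is the foot of the tangent from N: W = (-47.115, 5.6734).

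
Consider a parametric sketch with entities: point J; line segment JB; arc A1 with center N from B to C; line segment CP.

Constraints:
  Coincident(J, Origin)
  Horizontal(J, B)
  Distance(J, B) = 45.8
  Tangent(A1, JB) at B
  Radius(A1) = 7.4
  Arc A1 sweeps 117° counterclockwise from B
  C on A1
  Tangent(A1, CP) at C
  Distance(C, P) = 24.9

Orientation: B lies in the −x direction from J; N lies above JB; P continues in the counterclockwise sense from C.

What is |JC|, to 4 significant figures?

40.66

The tangent condition forces NB to be normal to JB, so N = B + (0, 7.4) = (-45.80, 7.400). On A1, B sits at bearing -90° from N; a 117° counterclockwise sweep puts C at bearing 27°, so C = N + 7.4·(cos 27°, sin 27°) = (-39.21, 10.76). Then |JC| = |C − J| = 40.66.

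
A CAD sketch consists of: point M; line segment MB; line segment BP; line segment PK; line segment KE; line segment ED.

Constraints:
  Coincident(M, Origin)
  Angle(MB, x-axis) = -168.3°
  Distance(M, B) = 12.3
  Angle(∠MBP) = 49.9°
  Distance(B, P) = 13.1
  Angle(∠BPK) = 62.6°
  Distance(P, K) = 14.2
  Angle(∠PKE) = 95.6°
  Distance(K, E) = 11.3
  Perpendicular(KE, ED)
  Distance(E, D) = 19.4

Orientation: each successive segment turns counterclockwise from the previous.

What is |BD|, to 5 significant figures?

10.146

M is at the origin; MB runs at -168.3° with length 12.3, so B = (-12.044, -2.4943). ∠MBP = 49.9° gives BP at -38.200° from the x-axis; with |BP| = 13.1, P = (-1.7497, -10.595). ∠BPK = 62.6° gives PK at 79.200° from the x-axis; with |PK| = 14.2, K = (0.91110, 3.3530). ∠PKE = 95.6° gives KE at 163.60° from the x-axis; with |KE| = 11.3, E = (-9.9291, 6.5435). KE ⟂ ED, so ED runs at -106.40°; with |ED| = 19.4, D = (-15.407, -12.067). Then |BD| = |D − B| = 10.146.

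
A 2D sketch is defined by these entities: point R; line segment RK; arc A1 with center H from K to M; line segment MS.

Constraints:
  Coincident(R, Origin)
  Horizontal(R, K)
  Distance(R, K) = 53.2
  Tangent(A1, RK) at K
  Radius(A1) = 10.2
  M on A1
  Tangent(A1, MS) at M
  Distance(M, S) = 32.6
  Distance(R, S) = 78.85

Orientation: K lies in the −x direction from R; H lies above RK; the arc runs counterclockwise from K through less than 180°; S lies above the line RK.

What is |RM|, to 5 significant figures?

48.599

R is at the origin; RK is horizontal with |RK| = 53.2 and K on the −x side, so K = (-53.200, 0.0000). Since A1 is tangent to RK there, HK ⟂ RK, so H = K + (0, 10.2) = (-53.200, 10.200). Since HM ⟂ MS (tangency), |HS| = √(10.2² + 32.6²) = 34.158 regardless of where M sits on A1. So S lies on both circle(R, 78.85) and circle(H, 34.158); the above-RK intersection is S = (-67.108, 41.399). M is the foot of the tangent from S: M = (-45.549, 16.945).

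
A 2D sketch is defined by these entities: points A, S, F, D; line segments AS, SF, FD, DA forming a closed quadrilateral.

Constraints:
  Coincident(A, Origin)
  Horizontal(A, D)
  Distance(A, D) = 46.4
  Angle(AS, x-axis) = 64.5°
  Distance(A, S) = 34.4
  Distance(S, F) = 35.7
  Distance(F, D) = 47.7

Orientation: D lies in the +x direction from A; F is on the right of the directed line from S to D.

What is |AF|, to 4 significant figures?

1.528

A is at the origin; A and D share the same y with |AD| = 46.4 and D in +x, so D = (46.4, 0). AS runs at 64.5° with |AS| = 34.4, so S = (14.81, 31.05). F is determined by |SF| = 35.7 and |FD| = 47.7 together: it lies at the intersection of circle(S, 35.7) and circle(D, 47.7). With |SD| = 44.29, the foot of the radical line on SD is 10.85 from S and the perpendicular offset is √(35.7² − 10.85²) = 34.01. Taking the right-of-SD solution: F = (-1.293, -0.8132).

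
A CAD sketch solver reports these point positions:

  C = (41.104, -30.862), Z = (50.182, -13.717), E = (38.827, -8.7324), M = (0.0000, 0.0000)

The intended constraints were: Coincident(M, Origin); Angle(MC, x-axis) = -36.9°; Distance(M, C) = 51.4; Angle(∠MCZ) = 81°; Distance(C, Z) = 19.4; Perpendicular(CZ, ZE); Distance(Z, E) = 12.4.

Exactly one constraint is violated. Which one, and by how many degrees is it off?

Perpendicular(CZ, ZE) — off by 4.20°.

M = (0.00, 0.00) ✓; MC at -36.90° ✓; |MC| = 51.40 ✓; ∠MCZ = 81.00° ✓; |CZ| = 19.40 ✓; ∠(CZ, ZE) = 94.20° ✗; |ZE| = 12.40 ✓.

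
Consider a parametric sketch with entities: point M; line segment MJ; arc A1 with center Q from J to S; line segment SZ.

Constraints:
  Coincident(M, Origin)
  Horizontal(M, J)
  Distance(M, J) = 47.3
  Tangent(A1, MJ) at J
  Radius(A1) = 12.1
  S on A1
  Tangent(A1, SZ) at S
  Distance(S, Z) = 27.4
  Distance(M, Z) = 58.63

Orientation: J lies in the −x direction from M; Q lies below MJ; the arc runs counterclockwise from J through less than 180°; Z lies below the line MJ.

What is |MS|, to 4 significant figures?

60.29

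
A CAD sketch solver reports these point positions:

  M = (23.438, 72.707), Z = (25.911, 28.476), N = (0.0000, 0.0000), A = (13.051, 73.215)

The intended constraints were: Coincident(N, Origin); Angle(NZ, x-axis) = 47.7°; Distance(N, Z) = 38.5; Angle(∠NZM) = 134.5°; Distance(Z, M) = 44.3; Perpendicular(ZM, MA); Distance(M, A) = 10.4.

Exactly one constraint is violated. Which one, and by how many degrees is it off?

Perpendicular(ZM, MA) — off by 6.00°.

N = (0.00, 0.00) ✓; NZ at 47.70° ✓; |NZ| = 38.50 ✓; ∠NZM = 134.5° ✓; |ZM| = 44.30 ✓; ∠(ZM, MA) = 84.00° ✗; |MA| = 10.40 ✓.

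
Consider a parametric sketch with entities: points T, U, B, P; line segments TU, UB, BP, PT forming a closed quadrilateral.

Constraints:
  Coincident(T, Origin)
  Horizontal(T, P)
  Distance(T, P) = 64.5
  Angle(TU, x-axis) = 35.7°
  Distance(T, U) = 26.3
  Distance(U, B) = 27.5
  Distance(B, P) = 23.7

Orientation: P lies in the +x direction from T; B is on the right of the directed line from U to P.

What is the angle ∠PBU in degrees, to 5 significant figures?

126.69°

Checks: |UB| = 27.50 ✓; |BP| = 23.70 ✓.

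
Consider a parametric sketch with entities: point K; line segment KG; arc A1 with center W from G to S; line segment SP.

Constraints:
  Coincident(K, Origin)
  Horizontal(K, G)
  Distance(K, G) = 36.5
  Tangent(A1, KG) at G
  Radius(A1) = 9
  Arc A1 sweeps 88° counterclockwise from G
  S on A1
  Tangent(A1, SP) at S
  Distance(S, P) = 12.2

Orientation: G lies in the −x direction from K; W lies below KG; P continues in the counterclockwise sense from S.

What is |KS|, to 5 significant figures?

46.316

Since A1 is tangent to KG there, WG ⟂ KG, so W = G + (0, -9) = (-36.500, -9.0000). On A1, G sits at bearing 90° from W; an 88° counterclockwise sweep puts S at bearing 178°, so S = W + 9.0·(cos 178°, sin 178°) = (-45.495, -8.6859). Then |KS| = |S − K| = 46.316.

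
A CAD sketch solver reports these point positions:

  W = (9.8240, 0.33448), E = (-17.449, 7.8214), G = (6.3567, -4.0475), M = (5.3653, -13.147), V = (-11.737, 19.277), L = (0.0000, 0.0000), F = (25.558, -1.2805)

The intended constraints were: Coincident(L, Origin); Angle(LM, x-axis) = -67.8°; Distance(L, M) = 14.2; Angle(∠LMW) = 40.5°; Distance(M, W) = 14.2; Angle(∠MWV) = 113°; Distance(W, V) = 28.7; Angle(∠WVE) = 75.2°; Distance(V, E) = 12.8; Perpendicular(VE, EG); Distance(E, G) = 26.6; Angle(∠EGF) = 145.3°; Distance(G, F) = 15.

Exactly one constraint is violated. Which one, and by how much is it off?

Distance(G, F) = 15 — off by 4.40.

L = (0.00, 0.00) ✓; LM at -67.80° ✓; |LM| = 14.20 ✓; ∠LMW = 40.50° ✓; |MW| = 14.20 ✓; ∠MWV = 113.0° ✓; |WV| = 28.70 ✓; ∠WVE = 75.20° ✓; |VE| = 12.80 ✓; ∠(VE, EG) = 90.00° ✓; |EG| = 26.60 ✓; ∠EGF = 145.3° ✓; |GF| = 19.40 ✗.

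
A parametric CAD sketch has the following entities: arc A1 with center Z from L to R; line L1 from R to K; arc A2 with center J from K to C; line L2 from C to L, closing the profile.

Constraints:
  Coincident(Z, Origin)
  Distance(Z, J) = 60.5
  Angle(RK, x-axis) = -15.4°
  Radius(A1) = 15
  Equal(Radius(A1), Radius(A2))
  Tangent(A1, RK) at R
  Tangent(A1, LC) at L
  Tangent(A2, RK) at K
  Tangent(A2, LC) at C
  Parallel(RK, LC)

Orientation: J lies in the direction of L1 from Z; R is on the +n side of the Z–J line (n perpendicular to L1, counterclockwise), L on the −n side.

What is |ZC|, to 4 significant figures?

62.33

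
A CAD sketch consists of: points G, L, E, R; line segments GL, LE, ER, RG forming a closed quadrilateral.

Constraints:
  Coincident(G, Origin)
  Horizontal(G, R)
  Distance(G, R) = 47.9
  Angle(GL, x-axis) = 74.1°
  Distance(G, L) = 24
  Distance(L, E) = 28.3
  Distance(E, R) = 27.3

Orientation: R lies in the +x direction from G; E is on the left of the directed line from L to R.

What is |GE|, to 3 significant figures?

42.3

Checks: |LE| = 28.30 ✓; |ER| = 27.30 ✓.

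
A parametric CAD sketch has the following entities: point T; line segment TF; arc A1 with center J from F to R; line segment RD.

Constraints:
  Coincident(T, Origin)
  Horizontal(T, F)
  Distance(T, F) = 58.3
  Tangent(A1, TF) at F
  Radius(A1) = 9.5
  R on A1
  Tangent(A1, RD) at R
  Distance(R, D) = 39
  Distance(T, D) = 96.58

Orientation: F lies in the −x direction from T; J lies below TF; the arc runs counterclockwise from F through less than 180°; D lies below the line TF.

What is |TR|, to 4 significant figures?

65.65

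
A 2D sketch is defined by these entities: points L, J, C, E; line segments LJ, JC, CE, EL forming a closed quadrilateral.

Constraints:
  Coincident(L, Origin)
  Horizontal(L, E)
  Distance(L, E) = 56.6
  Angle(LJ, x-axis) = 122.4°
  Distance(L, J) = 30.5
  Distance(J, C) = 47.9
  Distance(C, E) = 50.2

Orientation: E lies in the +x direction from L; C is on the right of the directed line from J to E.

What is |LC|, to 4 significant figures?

17.41

L is at the origin; L and E share the same y with |LE| = 56.6 and E in +x, so E = (56.6, 0). LJ runs at 122.4° with |LJ| = 30.5, so J = (-16.34, 25.75). C is determined by |JC| = 47.9 and |CE| = 50.2 together: it lies at the intersection of circle(J, 47.9) and circle(E, 50.2). With |JE| = 77.36, the foot of the radical line on JE is 37.22 from J and the perpendicular offset is √(47.9² − 37.22²) = 30.15. Taking the right-of-JE solution: C = (8.716, -15.07).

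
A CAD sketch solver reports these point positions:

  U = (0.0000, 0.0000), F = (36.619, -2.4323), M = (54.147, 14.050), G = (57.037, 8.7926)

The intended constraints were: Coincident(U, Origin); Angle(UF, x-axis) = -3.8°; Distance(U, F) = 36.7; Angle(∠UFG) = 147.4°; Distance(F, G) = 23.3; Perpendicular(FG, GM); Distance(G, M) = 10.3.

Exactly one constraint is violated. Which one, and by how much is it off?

Distance(G, M) = 10.3 — off by 4.30.

U = (0.00, 0.00) ✓; UF at -3.800° ✓; |UF| = 36.70 ✓; ∠UFG = 147.4° ✓; |FG| = 23.30 ✓; ∠(FG, GM) = 90.00° ✓; |GM| = 5.999 ✗.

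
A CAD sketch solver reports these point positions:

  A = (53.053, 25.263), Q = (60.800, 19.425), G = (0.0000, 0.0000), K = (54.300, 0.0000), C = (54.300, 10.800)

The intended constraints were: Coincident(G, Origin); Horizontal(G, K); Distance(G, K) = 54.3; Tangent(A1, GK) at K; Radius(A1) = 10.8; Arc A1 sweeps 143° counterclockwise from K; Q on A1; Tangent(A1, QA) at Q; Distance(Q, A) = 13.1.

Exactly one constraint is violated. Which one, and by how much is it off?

Distance(Q, A) = 13.1 — off by 3.40.

G = (0.00, 0.00) ✓; G.y = 0.00, K.y = 0.00 ✓; |GK| = 54.30 ✓; ∠(CK, KG) = 90.00° ✓; |CK| = 10.80 ✓; bearing(C→Q) − bearing(C→K) = 143.0° ✓; |CQ| = 10.80 ✓; ∠(CQ, QA) = 90.00° ✓; |QA| = 9.700 ✗.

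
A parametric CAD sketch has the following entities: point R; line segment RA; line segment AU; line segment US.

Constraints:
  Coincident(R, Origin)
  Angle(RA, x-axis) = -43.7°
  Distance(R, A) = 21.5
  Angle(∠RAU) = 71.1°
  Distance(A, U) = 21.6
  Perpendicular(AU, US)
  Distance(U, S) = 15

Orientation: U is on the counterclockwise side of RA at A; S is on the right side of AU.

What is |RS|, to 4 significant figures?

38.25

∠RAU = 71.1°, so AU runs at -43.7° + (180° − 71.1°) = 65.20° from the x-axis; with |AU| = 21.6, U = A + 21.6·(cos 65.20°, sin 65.20°) = (24.60, 4.754). The perpendicularity gives US at right angles to AU; with |US| = 15.0 on the right of AU, S = U + 15.0·(0.9078, -0.4195) = (38.22, -1.538). Then |RS| = |S − R| = 38.25.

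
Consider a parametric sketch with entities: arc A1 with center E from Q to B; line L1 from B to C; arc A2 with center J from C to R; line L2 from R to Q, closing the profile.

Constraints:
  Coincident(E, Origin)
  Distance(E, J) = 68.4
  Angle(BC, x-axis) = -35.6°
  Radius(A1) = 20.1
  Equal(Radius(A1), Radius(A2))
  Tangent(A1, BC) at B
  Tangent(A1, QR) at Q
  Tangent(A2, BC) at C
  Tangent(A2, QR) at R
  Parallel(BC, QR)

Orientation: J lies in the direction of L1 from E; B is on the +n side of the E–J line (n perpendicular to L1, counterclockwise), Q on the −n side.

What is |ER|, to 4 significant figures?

71.29

Tangency of A1 to both parallel lines with radius 20.1 puts B and Q at E ± 20.1·n: B = (11.70, 16.34), Q = (-11.70, -16.34). Equal radii place C and R the same way about J: C = J + 20.1·n = (67.32, -23.47), R = J − 20.1·n = (43.92, -56.16). Then |ER| = |R − E| = 71.29.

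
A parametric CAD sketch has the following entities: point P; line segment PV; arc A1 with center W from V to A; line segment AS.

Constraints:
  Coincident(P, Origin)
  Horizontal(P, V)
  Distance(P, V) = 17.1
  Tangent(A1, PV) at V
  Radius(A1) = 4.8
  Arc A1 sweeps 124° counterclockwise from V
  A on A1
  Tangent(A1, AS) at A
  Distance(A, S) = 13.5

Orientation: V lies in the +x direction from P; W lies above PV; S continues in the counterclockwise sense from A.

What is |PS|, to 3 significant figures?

23.1

P is at the origin; PV is horizontal with |PV| = 17.1 and V on the +x side, so V = (17.1, 0.00). The tangent condition forces WV to be normal to PV, so W = V + (0, 4.8) = (17.1, 4.80). On A1, V sits at bearing -90° from W; a 124° counterclockwise sweep puts A at bearing 34°, so A = W + 4.8·(cos 34°, sin 34°) = (21.1, 7.48). Tangency of A1 to AS means the radius WA is perpendicular to AS, so AS runs along (−sin 34°, cos 34°); with |AS| = 13.5, S = (13.5, 18.7). Then |PS| = |S − P| = 23.1.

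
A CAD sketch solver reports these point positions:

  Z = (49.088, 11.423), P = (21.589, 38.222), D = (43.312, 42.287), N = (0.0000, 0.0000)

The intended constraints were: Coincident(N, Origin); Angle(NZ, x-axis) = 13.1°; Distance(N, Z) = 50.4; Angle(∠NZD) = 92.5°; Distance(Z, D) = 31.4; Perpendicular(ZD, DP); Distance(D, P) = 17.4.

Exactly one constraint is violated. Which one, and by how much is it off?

Distance(D, P) = 17.4 — off by 4.70.

N = (0.00, 0.00) ✓; NZ at 13.10° ✓; |NZ| = 50.40 ✓; ∠NZD = 92.50° ✓; |ZD| = 31.40 ✓; ∠(ZD, DP) = 90.00° ✓; |DP| = 22.10 ✗.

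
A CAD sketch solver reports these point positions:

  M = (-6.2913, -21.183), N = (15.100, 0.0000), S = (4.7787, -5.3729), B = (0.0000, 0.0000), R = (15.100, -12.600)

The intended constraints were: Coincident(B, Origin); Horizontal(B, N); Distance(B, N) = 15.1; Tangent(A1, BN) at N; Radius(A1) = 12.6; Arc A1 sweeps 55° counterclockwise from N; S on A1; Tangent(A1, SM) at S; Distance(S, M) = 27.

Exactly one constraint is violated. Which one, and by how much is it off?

Distance(S, M) = 27 — off by 7.70.

B = (0.00, 0.00) ✓; B.y = 0.00, N.y = 0.00 ✓; |BN| = 15.10 ✓; ∠(RN, NB) = 90.00° ✓; |RN| = 12.60 ✓; bearing(R→S) − bearing(R→N) = 55.00° ✓; |RS| = 12.60 ✓; ∠(RS, SM) = 90.00° ✓; |SM| = 19.30 ✗.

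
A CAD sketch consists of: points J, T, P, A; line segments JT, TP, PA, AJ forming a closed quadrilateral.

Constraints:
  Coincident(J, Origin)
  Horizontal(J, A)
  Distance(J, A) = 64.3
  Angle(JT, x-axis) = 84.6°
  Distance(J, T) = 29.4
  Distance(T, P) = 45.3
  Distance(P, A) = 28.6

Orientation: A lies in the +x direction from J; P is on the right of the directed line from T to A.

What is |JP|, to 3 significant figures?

35.8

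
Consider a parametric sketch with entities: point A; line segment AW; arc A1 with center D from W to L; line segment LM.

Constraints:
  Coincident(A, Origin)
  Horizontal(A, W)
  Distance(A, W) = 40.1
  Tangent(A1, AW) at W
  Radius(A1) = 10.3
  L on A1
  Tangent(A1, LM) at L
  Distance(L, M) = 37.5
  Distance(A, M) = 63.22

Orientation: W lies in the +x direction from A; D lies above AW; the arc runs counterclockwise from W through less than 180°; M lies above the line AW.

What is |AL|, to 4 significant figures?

51.70

A is at the origin; A and W share the same y with |AW| = 40.1 and W on the +x side, so W = (40.10, 0.000). Tangency of A1 to AW means the radius DW is perpendicular to AW, so D = W + (0, 10.3) = (40.10, 10.30). Since DL ⟂ LM (tangency), |DM| = √(10.3² + 37.5²) = 38.89 regardless of where L sits on A1. So M lies on both circle(A, 63.22) and circle(D, 38.89); the above-AW intersection is M = (39.72, 49.19). L is the foot of the tangent from M: L = (50.00, 13.13).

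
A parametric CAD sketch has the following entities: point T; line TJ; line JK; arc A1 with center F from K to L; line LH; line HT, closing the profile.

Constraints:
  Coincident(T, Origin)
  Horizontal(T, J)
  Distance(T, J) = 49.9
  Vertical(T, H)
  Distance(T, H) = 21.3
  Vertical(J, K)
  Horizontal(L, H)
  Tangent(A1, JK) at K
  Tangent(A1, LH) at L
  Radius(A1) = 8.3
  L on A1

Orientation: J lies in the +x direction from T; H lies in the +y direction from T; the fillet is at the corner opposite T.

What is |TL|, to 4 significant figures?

46.74

T is at the origin; TJ is horizontal with |TJ| = 49.9 and J on the +x side, so J = (49.90, 0.000). TH is vertical with |TH| = 21.3 and H on the +y side, so H = (0.000, 21.30). The virtual corner opposite T is at (49.90, 21.30). Since A1 is tangent to JK there, FK ⟂ JK and the tangent condition forces FL to be normal to LH, with radius 8.3, so the center F sits 8.3 in from both sides at F = (41.60, 13.00). That places the tangent points at K = (49.90, 13.00) on JK and L = (41.60, 21.30) on LH. Then |TL| = |L − T| = 46.74.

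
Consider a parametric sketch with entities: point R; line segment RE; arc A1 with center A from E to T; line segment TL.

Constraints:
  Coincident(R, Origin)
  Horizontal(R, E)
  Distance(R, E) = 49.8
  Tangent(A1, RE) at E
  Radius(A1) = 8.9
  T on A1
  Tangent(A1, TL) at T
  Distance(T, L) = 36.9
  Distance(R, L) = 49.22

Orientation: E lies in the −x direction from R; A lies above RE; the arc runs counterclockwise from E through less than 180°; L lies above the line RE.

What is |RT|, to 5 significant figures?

41.876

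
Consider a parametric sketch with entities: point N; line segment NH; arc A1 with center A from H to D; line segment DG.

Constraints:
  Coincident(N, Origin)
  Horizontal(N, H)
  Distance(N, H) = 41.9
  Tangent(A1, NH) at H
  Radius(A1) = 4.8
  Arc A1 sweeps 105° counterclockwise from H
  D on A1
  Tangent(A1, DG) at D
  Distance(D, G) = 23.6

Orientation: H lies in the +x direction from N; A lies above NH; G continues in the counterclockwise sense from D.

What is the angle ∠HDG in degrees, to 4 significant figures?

127.5°

N is at the origin; NH is horizontal with |NH| = 41.9 and H on the +x side, so H = (41.90, 0.000). A1 meets NH tangentially, so AH is at right angles to NH, so A = H + (0, 4.8) = (41.90, 4.800). On A1, H sits at bearing -90° from A; a 105° counterclockwise sweep puts D at bearing 15°, so D = A + 4.8·(cos 15°, sin 15°) = (46.54, 6.042). Tangency of A1 to DG means the radius AD is perpendicular to DG, so DG runs along (−sin 15°, cos 15°); with |DG| = 23.6, G = (40.43, 28.84). Then cos ∠HDG = DH·DG / (|DH||DG|), giving 127.5°.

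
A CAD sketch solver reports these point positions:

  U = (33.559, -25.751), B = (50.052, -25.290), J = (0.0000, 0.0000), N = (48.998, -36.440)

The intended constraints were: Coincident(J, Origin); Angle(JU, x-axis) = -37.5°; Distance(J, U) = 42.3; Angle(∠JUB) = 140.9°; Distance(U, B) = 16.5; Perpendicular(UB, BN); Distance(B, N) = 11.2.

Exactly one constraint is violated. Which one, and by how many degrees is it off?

Perpendicular(UB, BN) — off by 7.00°.

J = (0.00, 0.00) ✓; JU at -37.50° ✓; |JU| = 42.30 ✓; ∠JUB = 140.9° ✓; |UB| = 16.50 ✓; ∠(UB, BN) = 97.00° ✗; |BN| = 11.20 ✓.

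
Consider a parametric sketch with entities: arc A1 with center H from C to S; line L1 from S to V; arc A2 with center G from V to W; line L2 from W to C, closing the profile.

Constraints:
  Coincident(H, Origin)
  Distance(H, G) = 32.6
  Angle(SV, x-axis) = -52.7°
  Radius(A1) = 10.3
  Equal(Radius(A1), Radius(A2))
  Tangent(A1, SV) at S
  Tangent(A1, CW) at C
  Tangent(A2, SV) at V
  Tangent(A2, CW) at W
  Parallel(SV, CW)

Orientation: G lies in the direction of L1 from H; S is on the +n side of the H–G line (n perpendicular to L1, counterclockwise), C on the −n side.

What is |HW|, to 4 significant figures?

34.19

The slot axis is L1's direction at -52.7°, so u = (cos -52.7°, sin -52.7°) = (0.6060, -0.7955) and n = (−sin -52.7°, cos -52.7°) = (0.7955, 0.6060). H is at the origin and G lies 32.6 along u from H, so G = 32.6·u = (19.76, -25.93). Tangency of A1 to both parallel lines with radius 10.3 puts S and C at H ± 10.3·n: S = (8.193, 6.242), C = (-8.193, -6.242). Equal radii place V and W the same way about G: V = G + 10.3·n = (27.95, -19.69), W = G − 10.3·n = (11.56, -32.17). Then |HW| = |W − H| = 34.19.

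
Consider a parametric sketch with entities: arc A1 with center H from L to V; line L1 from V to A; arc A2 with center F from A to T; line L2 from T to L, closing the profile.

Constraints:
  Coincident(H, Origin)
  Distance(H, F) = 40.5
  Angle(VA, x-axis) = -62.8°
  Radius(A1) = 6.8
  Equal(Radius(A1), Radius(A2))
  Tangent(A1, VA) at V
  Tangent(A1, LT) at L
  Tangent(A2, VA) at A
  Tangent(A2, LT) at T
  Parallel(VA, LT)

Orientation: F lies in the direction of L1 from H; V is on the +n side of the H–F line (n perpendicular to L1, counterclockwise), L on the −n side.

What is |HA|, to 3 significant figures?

41.1

Tangency of A1 to both parallel lines with radius 6.8 puts V and L at H ± 6.8·n: V = (6.05, 3.11), L = (-6.05, -3.11). Equal radii place A and T the same way about F: A = F + 6.8·n = (24.6, -32.9), T = F − 6.8·n = (12.5, -39.1). Then |HA| = |A − H| = 41.1.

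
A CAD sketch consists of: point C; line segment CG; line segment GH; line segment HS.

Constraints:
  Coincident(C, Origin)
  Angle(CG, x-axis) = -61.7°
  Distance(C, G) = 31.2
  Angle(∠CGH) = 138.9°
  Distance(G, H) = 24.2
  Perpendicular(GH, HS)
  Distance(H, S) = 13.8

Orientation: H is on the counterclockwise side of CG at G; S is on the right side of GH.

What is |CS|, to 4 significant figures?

58.77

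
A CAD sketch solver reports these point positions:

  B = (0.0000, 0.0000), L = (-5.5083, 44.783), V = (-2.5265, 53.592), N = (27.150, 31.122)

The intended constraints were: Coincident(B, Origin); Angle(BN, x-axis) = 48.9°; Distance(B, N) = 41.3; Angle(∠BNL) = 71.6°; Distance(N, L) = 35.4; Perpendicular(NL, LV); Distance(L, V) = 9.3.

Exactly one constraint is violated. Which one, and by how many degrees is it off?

Perpendicular(NL, LV) — off by 4.00°.

B = (0.00, 0.00) ✓; BN at 48.90° ✓; |BN| = 41.30 ✓; ∠BNL = 71.60° ✓; |NL| = 35.40 ✓; ∠(NL, LV) = 86.00° ✗; |LV| = 9.300 ✓.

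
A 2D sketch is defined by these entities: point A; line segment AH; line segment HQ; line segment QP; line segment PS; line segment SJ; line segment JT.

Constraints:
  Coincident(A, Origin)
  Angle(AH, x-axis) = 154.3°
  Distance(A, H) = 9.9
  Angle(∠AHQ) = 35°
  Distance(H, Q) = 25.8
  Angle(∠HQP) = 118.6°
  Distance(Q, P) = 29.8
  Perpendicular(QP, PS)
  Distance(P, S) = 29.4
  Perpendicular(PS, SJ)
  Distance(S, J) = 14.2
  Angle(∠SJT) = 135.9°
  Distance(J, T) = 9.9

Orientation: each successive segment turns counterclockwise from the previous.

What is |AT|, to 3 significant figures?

12.7

A is at the origin; AH runs at 154.3° with length 9.9, so H = (-8.92, 4.29). ∠AHQ = 35.0° gives HQ at -60.7° from the x-axis; with |HQ| = 25.8, Q = (3.71, -18.2). ∠HQP = 118.6° gives QP at 0.700° from the x-axis; with |QP| = 29.8, P = (33.5, -17.8). The perpendicularity gives PS at right angles to QP, so PS runs at 90.7°; with |PS| = 29.4, S = (33.1, 11.6). PS is perpendicular to SJ, so SJ runs at -179°; with |SJ| = 14.2, J = (18.9, 11.4). ∠SJT = 135.9° gives JT at -135° from the x-axis; with |JT| = 9.9, T = (11.9, 4.41). Then |AT| = |T − A| = 12.7.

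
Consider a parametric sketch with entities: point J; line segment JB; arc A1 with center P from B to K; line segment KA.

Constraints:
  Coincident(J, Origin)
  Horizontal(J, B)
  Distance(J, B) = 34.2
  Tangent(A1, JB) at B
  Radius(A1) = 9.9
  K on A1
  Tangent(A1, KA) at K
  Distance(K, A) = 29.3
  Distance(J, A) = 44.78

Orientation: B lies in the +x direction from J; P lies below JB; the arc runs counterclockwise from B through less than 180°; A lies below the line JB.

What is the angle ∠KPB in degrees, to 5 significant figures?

86.820°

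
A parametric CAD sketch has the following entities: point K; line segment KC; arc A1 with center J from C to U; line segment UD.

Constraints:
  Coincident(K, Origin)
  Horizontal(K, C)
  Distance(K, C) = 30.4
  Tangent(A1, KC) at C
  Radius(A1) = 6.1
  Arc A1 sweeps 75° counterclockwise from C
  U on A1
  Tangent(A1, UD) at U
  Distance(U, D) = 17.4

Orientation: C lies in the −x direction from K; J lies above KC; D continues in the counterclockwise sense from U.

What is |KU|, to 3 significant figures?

24.9

K is at the origin; KC is horizontal with |KC| = 30.4 and C on the −x side, so C = (-30.4, 0.00). Since A1 is tangent to KC there, JC ⟂ KC, so J = C + (0, 6.1) = (-30.4, 6.10). On A1, C sits at bearing -90° from J; a 75° counterclockwise sweep puts U at bearing -15°, so U = J + 6.1·(cos -15°, sin -15°) = (-24.5, 4.52). Then |KU| = |U − K| = 24.9.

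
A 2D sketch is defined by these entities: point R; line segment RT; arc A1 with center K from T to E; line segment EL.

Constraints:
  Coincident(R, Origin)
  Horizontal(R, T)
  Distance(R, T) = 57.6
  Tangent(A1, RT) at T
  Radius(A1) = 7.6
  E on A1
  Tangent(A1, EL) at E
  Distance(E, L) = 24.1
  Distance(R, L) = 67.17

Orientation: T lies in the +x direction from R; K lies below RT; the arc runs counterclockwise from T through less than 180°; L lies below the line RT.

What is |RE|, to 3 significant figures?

51.5

Checks: |KE| = 7.600 ✓; ∠(KE, EL) = 90.00° ✓; |EL| = 24.10 ✓; |RL| = 67.17 ✓.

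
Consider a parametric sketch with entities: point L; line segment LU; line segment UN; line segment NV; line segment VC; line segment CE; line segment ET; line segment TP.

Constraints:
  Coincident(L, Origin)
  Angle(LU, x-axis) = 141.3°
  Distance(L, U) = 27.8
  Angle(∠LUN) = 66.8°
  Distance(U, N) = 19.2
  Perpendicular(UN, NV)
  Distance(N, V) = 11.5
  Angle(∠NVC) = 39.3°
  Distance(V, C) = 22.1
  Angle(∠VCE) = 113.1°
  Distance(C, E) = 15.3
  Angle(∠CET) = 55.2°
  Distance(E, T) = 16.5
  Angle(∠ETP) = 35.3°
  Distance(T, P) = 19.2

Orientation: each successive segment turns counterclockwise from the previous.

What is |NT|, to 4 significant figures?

4.598

L is at the origin; LU runs at 141.3° with length 27.8, so U = (-21.70, 17.38). ∠LUN = 66.8° gives UN at -105.5° from the x-axis; with |UN| = 19.2, N = (-26.83, -1.120). UN ⟂ NV, so NV runs at -15.50°; with |NV| = 11.5, V = (-15.75, -4.193). ∠NVC = 39.3° gives VC at 125.2° from the x-axis; with |VC| = 22.1, C = (-28.48, 13.87). ∠VCE = 113.1° gives CE at -167.9° from the x-axis; with |CE| = 15.3, E = (-43.44, 10.66). ∠CET = 55.2° gives ET at -43.10° from the x-axis; with |ET| = 16.5, T = (-31.40, -0.6155). Then |NT| = |T − N| = 4.598.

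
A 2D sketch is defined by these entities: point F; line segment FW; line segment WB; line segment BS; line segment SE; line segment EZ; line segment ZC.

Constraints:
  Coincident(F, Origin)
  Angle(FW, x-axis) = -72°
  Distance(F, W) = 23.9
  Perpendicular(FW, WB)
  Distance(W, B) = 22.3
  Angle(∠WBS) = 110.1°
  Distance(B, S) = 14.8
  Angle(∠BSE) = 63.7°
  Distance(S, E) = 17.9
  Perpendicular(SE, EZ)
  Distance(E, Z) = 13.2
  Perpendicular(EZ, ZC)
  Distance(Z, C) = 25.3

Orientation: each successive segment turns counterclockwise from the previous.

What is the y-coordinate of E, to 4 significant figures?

-8.387

F is at the origin; FW runs at -72.0° with length 23.9, so W = (7.386, -22.73). FW is perpendicular to WB, so WB runs at 18.00°; with |WB| = 22.3, B = (28.59, -15.84). ∠WBS = 110.1° gives BS at 87.90° from the x-axis; with |BS| = 14.8, S = (29.14, -1.049). ∠BSE = 63.7° gives SE at -155.8° from the x-axis; with |SE| = 17.9, E = (12.81, -8.387). So E.y = -8.387.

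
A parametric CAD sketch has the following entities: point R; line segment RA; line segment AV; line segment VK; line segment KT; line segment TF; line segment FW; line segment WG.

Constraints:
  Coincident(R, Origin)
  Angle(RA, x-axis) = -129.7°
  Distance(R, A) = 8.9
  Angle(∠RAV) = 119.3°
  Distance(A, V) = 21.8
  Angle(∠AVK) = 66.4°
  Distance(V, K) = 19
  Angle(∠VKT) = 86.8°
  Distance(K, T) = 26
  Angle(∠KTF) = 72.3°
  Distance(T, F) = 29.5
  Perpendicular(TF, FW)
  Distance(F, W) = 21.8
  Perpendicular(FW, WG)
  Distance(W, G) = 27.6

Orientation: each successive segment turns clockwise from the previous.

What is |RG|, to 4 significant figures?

17.02

TF ⟂ FW, so FW runs at 125.1°; with |FW| = 21.8, W = (-32.46, -2.007). FW ⟂ WG, so WG runs at 35.10°; with |WG| = 27.6, G = (-9.882, 13.86). Then |RG| = |G − R| = 17.02.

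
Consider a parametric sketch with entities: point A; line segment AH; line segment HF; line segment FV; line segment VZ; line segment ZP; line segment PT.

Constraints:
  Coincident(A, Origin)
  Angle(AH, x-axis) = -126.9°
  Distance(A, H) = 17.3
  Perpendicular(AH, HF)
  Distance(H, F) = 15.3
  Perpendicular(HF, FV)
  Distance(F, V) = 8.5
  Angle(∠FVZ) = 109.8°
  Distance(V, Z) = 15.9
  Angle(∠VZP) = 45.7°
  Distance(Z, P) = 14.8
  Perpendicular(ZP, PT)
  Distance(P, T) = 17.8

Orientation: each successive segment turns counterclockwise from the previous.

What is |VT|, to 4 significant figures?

7.408

A is at the origin; AH runs at -126.9° with length 17.3, so H = (-10.39, -13.83). AH ⟂ HF, so HF runs at -36.90°; with |HF| = 15.3, F = (1.848, -23.02). HF is perpendicular to FV, so FV runs at 53.10°; with |FV| = 8.5, V = (6.951, -16.22). ∠FVZ = 109.8° gives VZ at 123.3° from the x-axis; with |VZ| = 15.9, Z = (-1.778, -2.934). ∠VZP = 45.7° gives ZP at -102.4° from the x-axis; with |ZP| = 14.8, P = (-4.956, -17.39). The perpendicularity gives PT at right angles to ZP, so PT runs at -12.40°; with |PT| = 17.8, T = (12.43, -21.21). Then |VT| = |T − V| = 7.408.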